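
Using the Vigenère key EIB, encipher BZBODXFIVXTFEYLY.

Repeat the key across the message: EIBEIBEIBEIBEIBE
B(1)+E(4): 5 → F
Z(25)+I(8): 33≡7 → H
B(1)+B(1): 2 → C
O(14)+E(4): 18 → S
D(3)+I(8): 11 → L
X(23)+B(1): 24 → Y
F(5)+E(4): 9 → J
I(8)+I(8): 16 → Q
V(21)+B(1): 22 → W
X(23)+E(4): 27≡1 → B
T(19)+I(8): 27≡1 → B
F(5)+B(1): 6 → G
E(4)+E(4): 8 → I
Y(24)+I(8): 32≡6 → G
L(11)+B(1): 12 → M
Y(24)+E(4): 28≡2 → C

FHCSLYJQWBBGIGMC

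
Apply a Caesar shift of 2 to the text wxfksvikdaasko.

w(22): 22+2=24 → y
x(23): 23+2=25 → z
f(5): 5+2=7 → h
k(10): 10+2=12 → m
s(18): 18+2=20 → u
v(21): 21+2=23 → x
i(8): 8+2=10 → k
k(10): 10+2=12 → m
d(3): 3+2=5 → f
a(0): 0+2=2 → c
a(0): 0+2=2 → c
s(18): 18+2=20 → u
k(10): 10+2=12 → m
o(14): 14+2=16 → q

yzhmuxkmfccumq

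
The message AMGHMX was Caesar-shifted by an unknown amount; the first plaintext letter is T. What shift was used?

7

From the crib: A(0)−T(19)=-19≡7, so the shift is 7.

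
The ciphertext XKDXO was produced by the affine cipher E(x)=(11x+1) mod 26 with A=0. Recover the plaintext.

The inverse of 11 mod 26 is 19, since 11·19=209≡1. Apply D(y)=19·(y−1) mod 26:
X(23): 19·(23−1)=418≡2 → C
K(10): 19·(10−1)=171≡15 → P
D(3): 19·(3−1)=38≡12 → M
X(23): 19·(23−1)=418≡2 → C
O(14): 19·(14−1)=247≡13 → N

CPMCN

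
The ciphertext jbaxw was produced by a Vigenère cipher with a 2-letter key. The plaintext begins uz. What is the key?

pc

Subtract each crib letter from the matching ciphertext letter (mod 26):
j(9)−u(20)=-11≡15 → p
b(1)−z(25)=-24≡2 → c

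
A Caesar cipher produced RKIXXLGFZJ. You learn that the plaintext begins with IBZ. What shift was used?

From the crib: R(17)−I(8)=9, so the shift is 9.

9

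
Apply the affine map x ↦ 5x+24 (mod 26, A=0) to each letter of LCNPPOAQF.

BILVVQYAX

L(11): 5·11+24=79≡1 → B
C(2): 5·2+24=34≡8 → I
N(13): 5·13+24=89≡11 → L
P(15): 5·15+24=99≡21 → V
P(15): 5·15+24=99≡21 → V
O(14): 5·14+24=94≡16 → Q
A(0): 5·0+24=24 → Y
Q(16): 5·16+24=104≡0 → A
F(5): 5·5+24=49≡23 → X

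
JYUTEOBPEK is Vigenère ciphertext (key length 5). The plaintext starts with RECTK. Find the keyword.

SUSAU

Subtract each crib letter from the matching ciphertext letter (mod 26):
J(9)−R(17)=-8≡18 → S
Y(24)−E(4)=20 → U
U(20)−C(2)=18 → S
T(19)−T(19)=0 → A
E(4)−K(10)=-6≡20 → U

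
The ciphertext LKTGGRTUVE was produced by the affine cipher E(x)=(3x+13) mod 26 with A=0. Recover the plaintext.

IZCPPKCLUX

The inverse of 3 mod 26 is 9, since 3·9=27≡1. Apply D(y)=9·(y−13) mod 26:
L(11): 9·(11−13)=-18≡8 → I
K(10): 9·(10−13)=-27≡25 → Z
T(19): 9·(19−13)=54≡2 → C
G(6): 9·(6−13)=-63≡15 → P
G(6): 9·(6−13)=-63≡15 → P
R(17): 9·(17−13)=36≡10 → K
T(19): 9·(19−13)=54≡2 → C
U(20): 9·(20−13)=63≡11 → L
V(21): 9·(21−13)=72≡20 → U
E(4): 9·(4−13)=-81≡23 → X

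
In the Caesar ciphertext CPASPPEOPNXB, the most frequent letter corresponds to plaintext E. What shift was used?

11

The most frequent ciphertext letter is P (appears 4 times).
P is position 15; E is position 4.
Shift = 11.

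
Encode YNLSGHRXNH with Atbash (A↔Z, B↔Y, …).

BMOHTSICMS

Y(24) → B(1)
N(13) → M(12)
L(11) → O(14)
S(18) → H(7)
G(6) → T(19)
H(7) → S(18)
R(17) → I(8)
X(23) → C(2)
N(13) → M(12)
H(7) → S(18)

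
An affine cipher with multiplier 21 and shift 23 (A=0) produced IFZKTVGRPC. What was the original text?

DOKNGQTWMZ

The inverse of 21 mod 26 is 5, since 21·5=105≡1. Apply D(y)=5·(y−23) mod 26:
I(8): 5·(8−23)=-75≡3 → D
F(5): 5·(5−23)=-90≡14 → O
Z(25): 5·(25−23)=10 → K
K(10): 5·(10−23)=-65≡13 → N
T(19): 5·(19−23)=-20≡6 → G
V(21): 5·(21−23)=-10≡16 → Q
G(6): 5·(6−23)=-85≡19 → T
R(17): 5·(17−23)=-30≡22 → W
P(15): 5·(15−23)=-40≡12 → M
C(2): 5·(2−23)=-105≡25 → Z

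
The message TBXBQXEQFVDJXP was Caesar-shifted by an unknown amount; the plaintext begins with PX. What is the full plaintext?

PXTXMTAMBRZFTL

From the crib: T(19)−P(15)=4, so the shift is 4.
Subtract 4 from each ciphertext letter:
T(19): 19−4=15 → P
B(1): 1−4=-3≡23 → X
X(23): 23−4=19 → T
B(1): 1−4=-3≡23 → X
Q(16): 16−4=12 → M
X(23): 23−4=19 → T
E(4): 4−4=0 → A
Q(16): 16−4=12 → M
F(5): 5−4=1 → B
V(21): 21−4=17 → R
D(3): 3−4=-1≡25 → Z
J(9): 9−4=5 → F
X(23): 23−4=19 → T
P(15): 15−4=11 → L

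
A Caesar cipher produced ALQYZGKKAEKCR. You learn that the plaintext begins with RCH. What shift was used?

9

From the crib: A(0)−R(17)=-17≡9, so the shift is 9.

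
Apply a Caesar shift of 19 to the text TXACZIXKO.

T(19): 19+19=38≡12 → M
X(23): 23+19=42≡16 → Q
A(0): 0+19=19 → T
C(2): 2+19=21 → V
Z(25): 25+19=44≡18 → S
I(8): 8+19=27≡1 → B
X(23): 23+19=42≡16 → Q
K(10): 10+19=29≡3 → D
O(14): 14+19=33≡7 → H

MQTVSBQDH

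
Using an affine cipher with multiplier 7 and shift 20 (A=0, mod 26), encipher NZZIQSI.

N(13): 7·13+20=111≡7 → H
Z(25): 7·25+20=195≡13 → N
Z(25): 7·25+20=195≡13 → N
I(8): 7·8+20=76≡24 → Y
Q(16): 7·16+20=132≡2 → C
S(18): 7·18+20=146≡16 → Q
I(8): 7·8+20=76≡24 → Y

HNNYCQY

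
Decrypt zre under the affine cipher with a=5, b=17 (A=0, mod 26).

The inverse of 5 mod 26 is 21, since 5·21=105≡1. Apply D(y)=21·(y−17) mod 26:
z(25): 21·(25−17)=168≡12 → m
r(17): 21·(17−17)=0 → a
e(4): 21·(4−17)=-273≡13 → n

man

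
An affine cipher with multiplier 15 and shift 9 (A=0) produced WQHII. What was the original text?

The inverse of 15 mod 26 is 7, since 15·7=105≡1. Apply D(y)=7·(y−9) mod 26:
W(22): 7·(22−9)=91≡13 → N
Q(16): 7·(16−9)=49≡23 → X
H(7): 7·(7−9)=-14≡12 → M
I(8): 7·(8−9)=-7≡19 → T
I(8): 7·(8−9)=-7≡19 → T

NXMTT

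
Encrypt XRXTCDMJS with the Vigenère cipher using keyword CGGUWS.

ZXDNYVOPY

Repeat the key across the message: CGGUWSCGG
X(23)+C(2): 25 → Z
R(17)+G(6): 23 → X
X(23)+G(6): 29≡3 → D
T(19)+U(20): 39≡13 → N
C(2)+W(22): 24 → Y
D(3)+S(18): 21 → V
M(12)+C(2): 14 → O
J(9)+G(6): 15 → P
S(18)+G(6): 24 → Y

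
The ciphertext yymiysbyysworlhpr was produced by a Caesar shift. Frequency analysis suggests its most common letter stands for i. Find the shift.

The most frequent ciphertext letter is y (appears 5 times).
y is position 24; i is position 8.
Shift = 16.

16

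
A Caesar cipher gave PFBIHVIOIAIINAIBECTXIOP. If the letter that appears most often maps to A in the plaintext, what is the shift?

The most frequent ciphertext letter is I (appears 7 times).
I is position 8; A is position 0.
Shift = 8.

8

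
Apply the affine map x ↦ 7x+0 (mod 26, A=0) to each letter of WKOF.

W(22): 7·22+0=154≡24 → Y
K(10): 7·10+0=70≡18 → S
O(14): 7·14+0=98≡20 → U
F(5): 7·5+0=35≡9 → J

YSUJ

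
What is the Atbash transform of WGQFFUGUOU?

DTJUUFTFLF

W(22) → D(3)
G(6) → T(19)
Q(16) → J(9)
F(5) → U(20)
F(5) → U(20)
U(20) → F(5)
G(6) → T(19)
U(20) → F(5)
O(14) → L(11)
U(20) → F(5)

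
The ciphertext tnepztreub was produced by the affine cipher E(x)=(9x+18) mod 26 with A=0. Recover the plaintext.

The inverse of 9 mod 26 is 3, since 9·3=27≡1. Apply D(y)=3·(y−18) mod 26:
t(19): 3·(19−18)=3 → d
n(13): 3·(13−18)=-15≡11 → l
e(4): 3·(4−18)=-42≡10 → k
p(15): 3·(15−18)=-9≡17 → r
z(25): 3·(25−18)=21 → v
t(19): 3·(19−18)=3 → d
r(17): 3·(17−18)=-3≡23 → x
e(4): 3·(4−18)=-42≡10 → k
u(20): 3·(20−18)=6 → g
b(1): 3·(1−18)=-51≡1 → b

dlkrvdxkgb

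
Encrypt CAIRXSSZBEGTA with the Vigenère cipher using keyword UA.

Repeat the key across the message: UAUAUAUAUAUAU
C(2)+U(20): 22 → W
A(0)+A(0): 0 → A
I(8)+U(20): 28≡2 → C
R(17)+A(0): 17 → R
X(23)+U(20): 43≡17 → R
S(18)+A(0): 18 → S
S(18)+U(20): 38≡12 → M
Z(25)+A(0): 25 → Z
B(1)+U(20): 21 → V
E(4)+A(0): 4 → E
G(6)+U(20): 26≡0 → A
T(19)+A(0): 19 → T
A(0)+U(20): 20 → U

WACRRSMZVEATU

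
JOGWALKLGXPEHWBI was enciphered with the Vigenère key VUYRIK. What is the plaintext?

OUIFSBPRIGHUMCDR

Repeat the key across the ciphertext: VUYRIKVUYRIKVUYR
J(9)−V(21): -12≡14 → O
O(14)−U(20): -6≡20 → U
G(6)−Y(24): -18≡8 → I
W(22)−R(17): 5 → F
A(0)−I(8): -8≡18 → S
L(11)−K(10): 1 → B
K(10)−V(21): -11≡15 → P
L(11)−U(20): -9≡17 → R
G(6)−Y(24): -18≡8 → I
X(23)−R(17): 6 → G
P(15)−I(8): 7 → H
E(4)−K(10): -6≡20 → U
H(7)−V(21): -14≡12 → M
W(22)−U(20): 2 → C
B(1)−Y(24): -23≡3 → D
I(8)−R(17): -9≡17 → R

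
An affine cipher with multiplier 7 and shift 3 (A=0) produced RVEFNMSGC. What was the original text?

CKPEUFRTL

The inverse of 7 mod 26 is 15, since 7·15=105≡1. Apply D(y)=15·(y−3) mod 26:
R(17): 15·(17−3)=210≡2 → C
V(21): 15·(21−3)=270≡10 → K
E(4): 15·(4−3)=15 → P
F(5): 15·(5−3)=30≡4 → E
N(13): 15·(13−3)=150≡20 → U
M(12): 15·(12−3)=135≡5 → F
S(18): 15·(18−3)=225≡17 → R
G(6): 15·(6−3)=45≡19 → T
C(2): 15·(2−3)=-15≡11 → L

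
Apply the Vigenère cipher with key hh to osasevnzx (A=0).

Repeat the key across the message: hhhhhhhhh
o(14)+h(7): 21 → v
s(18)+h(7): 25 → z
a(0)+h(7): 7 → h
s(18)+h(7): 25 → z
e(4)+h(7): 11 → l
v(21)+h(7): 28≡2 → c
n(13)+h(7): 20 → u
z(25)+h(7): 32≡6 → g
x(23)+h(7): 30≡4 → e

vzhzlcuge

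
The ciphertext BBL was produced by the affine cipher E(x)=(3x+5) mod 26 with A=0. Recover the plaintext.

The inverse of 3 mod 26 is 9, since 3·9=27≡1. Apply D(y)=9·(y−5) mod 26:
B(1): 9·(1−5)=-36≡16 → Q
B(1): 9·(1−5)=-36≡16 → Q
L(11): 9·(11−5)=54≡2 → C

QQC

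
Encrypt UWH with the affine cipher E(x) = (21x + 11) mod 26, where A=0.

U(20): 21·20+11=431≡15 → P
W(22): 21·22+11=473≡5 → F
H(7): 21·7+11=158≡2 → C

PFC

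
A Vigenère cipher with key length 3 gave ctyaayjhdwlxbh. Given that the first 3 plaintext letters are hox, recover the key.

Subtract each crib letter from the matching ciphertext letter (mod 26):
c(2)−h(7)=-5≡21 → v
t(19)−o(14)=5 → f
y(24)−x(23)=1 → b

vfb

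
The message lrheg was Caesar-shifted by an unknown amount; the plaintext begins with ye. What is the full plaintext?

From the crib: l(11)−y(24)=-13≡13, so the shift is 13.
Subtract 13 from each ciphertext letter:
l(11): 11−13=-2≡24 → y
r(17): 17−13=4 → e
h(7): 7−13=-6≡20 → u
e(4): 4−13=-9≡17 → r
g(6): 6−13=-7≡19 → t

yeurt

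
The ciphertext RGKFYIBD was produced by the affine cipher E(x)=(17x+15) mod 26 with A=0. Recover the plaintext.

The inverse of 17 mod 26 is 23, since 17·23=391≡1. Apply D(y)=23·(y−15) mod 26:
R(17): 23·(17−15)=46≡20 → U
G(6): 23·(6−15)=-207≡1 → B
K(10): 23·(10−15)=-115≡15 → P
F(5): 23·(5−15)=-230≡4 → E
Y(24): 23·(24−15)=207≡25 → Z
I(8): 23·(8−15)=-161≡21 → V
B(1): 23·(1−15)=-322≡16 → Q
D(3): 23·(3−15)=-276≡10 → K

UBPEZVQK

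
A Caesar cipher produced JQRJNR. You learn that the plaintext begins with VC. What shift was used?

14

From the crib: J(9)−V(21)=-12≡14, so the shift is 14.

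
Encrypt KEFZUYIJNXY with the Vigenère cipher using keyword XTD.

HXIWNBFCQUR

Repeat the key across the message: XTDXTDXTDXT
K(10)+X(23): 33≡7 → H
E(4)+T(19): 23 → X
F(5)+D(3): 8 → I
Z(25)+X(23): 48≡22 → W
U(20)+T(19): 39≡13 → N
Y(24)+D(3): 27≡1 → B
I(8)+X(23): 31≡5 → F
J(9)+T(19): 28≡2 → C
N(13)+D(3): 16 → Q
X(23)+X(23): 46≡20 → U
Y(24)+T(19): 43≡17 → R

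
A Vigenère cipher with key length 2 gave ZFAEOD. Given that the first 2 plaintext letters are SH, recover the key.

HY

Subtract each crib letter from the matching ciphertext letter (mod 26):
Z(25)−S(18)=7 → H
F(5)−H(7)=-2≡24 → Y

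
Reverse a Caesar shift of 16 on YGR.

Y(24): 24−16=8 → I
G(6): 6−16=-10≡16 → Q
R(17): 17−16=1 → B

IQB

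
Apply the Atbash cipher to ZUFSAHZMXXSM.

Z(25) → A(0)
U(20) → F(5)
F(5) → U(20)
S(18) → H(7)
A(0) → Z(25)
H(7) → S(18)
Z(25) → A(0)
M(12) → N(13)
X(23) → C(2)
X(23) → C(2)
S(18) → H(7)
M(12) → N(13)

AFUHZSANCCHN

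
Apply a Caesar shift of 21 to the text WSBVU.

RNWQP

W(22): 22+21=43≡17 → R
S(18): 18+21=39≡13 → N
B(1): 1+21=22 → W
V(21): 21+21=42≡16 → Q
U(20): 20+21=41≡15 → P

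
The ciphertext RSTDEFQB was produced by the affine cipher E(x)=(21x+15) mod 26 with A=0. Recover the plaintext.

KPUSXCFI

The inverse of 21 mod 26 is 5, since 21·5=105≡1. Apply D(y)=5·(y−15) mod 26:
R(17): 5·(17−15)=10 → K
S(18): 5·(18−15)=15 → P
T(19): 5·(19−15)=20 → U
D(3): 5·(3−15)=-60≡18 → S
E(4): 5·(4−15)=-55≡23 → X
F(5): 5·(5−15)=-50≡2 → C
Q(16): 5·(16−15)=5 → F
B(1): 5·(1−15)=-70≡8 → I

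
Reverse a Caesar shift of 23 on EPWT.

HSZW

E(4): 4−23=-19≡7 → H
P(15): 15−23=-8≡18 → S
W(22): 22−23=-1≡25 → Z
T(19): 19−23=-4≡22 → W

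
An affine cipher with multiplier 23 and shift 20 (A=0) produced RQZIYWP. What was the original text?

BKHEQIT

The inverse of 23 mod 26 is 17, since 23·17=391≡1. Apply D(y)=17·(y−20) mod 26:
R(17): 17·(17−20)=-51≡1 → B
Q(16): 17·(16−20)=-68≡10 → K
Z(25): 17·(25−20)=85≡7 → H
I(8): 17·(8−20)=-204≡4 → E
Y(24): 17·(24−20)=68≡16 → Q
W(22): 17·(22−20)=34≡8 → I
P(15): 17·(15−20)=-85≡19 → T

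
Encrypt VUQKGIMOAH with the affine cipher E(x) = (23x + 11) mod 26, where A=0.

V(21): 23·21+11=494≡0 → A
U(20): 23·20+11=471≡3 → D
Q(16): 23·16+11=379≡15 → P
K(10): 23·10+11=241≡7 → H
G(6): 23·6+11=149≡19 → T
I(8): 23·8+11=195≡13 → N
M(12): 23·12+11=287≡1 → B
O(14): 23·14+11=333≡21 → V
A(0): 23·0+11=11 → L
H(7): 23·7+11=172≡16 → Q

ADPHTNBVLQ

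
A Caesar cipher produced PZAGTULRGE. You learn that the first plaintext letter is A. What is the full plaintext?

AKLREFWCRP

From the crib: P(15)−A(0)=15, so the shift is 15.
Subtract 15 from each ciphertext letter:
P(15): 15−15=0 → A
Z(25): 25−15=10 → K
A(0): 0−15=-15≡11 → L
G(6): 6−15=-9≡17 → R
T(19): 19−15=4 → E
U(20): 20−15=5 → F
L(11): 11−15=-4≡22 → W
R(17): 17−15=2 → C
G(6): 6−15=-9≡17 → R
E(4): 4−15=-11≡15 → P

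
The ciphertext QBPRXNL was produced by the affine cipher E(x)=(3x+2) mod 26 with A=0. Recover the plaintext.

WRNFHVD

The inverse of 3 mod 26 is 9, since 3·9=27≡1. Apply D(y)=9·(y−2) mod 26:
Q(16): 9·(16−2)=126≡22 → W
B(1): 9·(1−2)=-9≡17 → R
P(15): 9·(15−2)=117≡13 → N
R(17): 9·(17−2)=135≡5 → F
X(23): 9·(23−2)=189≡7 → H
N(13): 9·(13−2)=99≡21 → V
L(11): 9·(11−2)=81≡3 → D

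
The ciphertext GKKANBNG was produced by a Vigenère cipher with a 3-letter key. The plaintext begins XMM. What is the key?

Subtract each crib letter from the matching ciphertext letter (mod 26):
G(6)−X(23)=-17≡9 → J
K(10)−M(12)=-2≡24 → Y
K(10)−M(12)=-2≡24 → Y

JYY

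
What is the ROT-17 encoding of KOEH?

K(10): 10+17=27≡1 → B
O(14): 14+17=31≡5 → F
E(4): 4+17=21 → V
H(7): 7+17=24 → Y

BFVY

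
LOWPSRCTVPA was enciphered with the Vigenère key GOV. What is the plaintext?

FABJEWWFAJM

Repeat the key across the ciphertext: GOVGOVGOVGO
L(11)−G(6): 5 → F
O(14)−O(14): 0 → A
W(22)−V(21): 1 → B
P(15)−G(6): 9 → J
S(18)−O(14): 4 → E
R(17)−V(21): -4≡22 → W
C(2)−G(6): -4≡22 → W
T(19)−O(14): 5 → F
V(21)−V(21): 0 → A
P(15)−G(6): 9 → J
A(0)−O(14): -14≡12 → M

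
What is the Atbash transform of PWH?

KDS

P(15) → K(10)
W(22) → D(3)
H(7) → S(18)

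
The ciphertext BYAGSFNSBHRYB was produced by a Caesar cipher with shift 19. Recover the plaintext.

B(1): 1−19=-18≡8 → I
Y(24): 24−19=5 → F
A(0): 0−19=-19≡7 → H
G(6): 6−19=-13≡13 → N
S(18): 18−19=-1≡25 → Z
F(5): 5−19=-14≡12 → M
N(13): 13−19=-6≡20 → U
S(18): 18−19=-1≡25 → Z
B(1): 1−19=-18≡8 → I
H(7): 7−19=-12≡14 → O
R(17): 17−19=-2≡24 → Y
Y(24): 24−19=5 → F
B(1): 1−19=-18≡8 → I

IFHNZMUZIOYFI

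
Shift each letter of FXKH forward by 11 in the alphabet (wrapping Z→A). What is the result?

F(5): 5+11=16 → Q
X(23): 23+11=34≡8 → I
K(10): 10+11=21 → V
H(7): 7+11=18 → S

QIVS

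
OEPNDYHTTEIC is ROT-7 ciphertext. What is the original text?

O(14): 14−7=7 → H
E(4): 4−7=-3≡23 → X
P(15): 15−7=8 → I
N(13): 13−7=6 → G
D(3): 3−7=-4≡22 → W
Y(24): 24−7=17 → R
H(7): 7−7=0 → A
T(19): 19−7=12 → M
T(19): 19−7=12 → M
E(4): 4−7=-3≡23 → X
I(8): 8−7=1 → B
C(2): 2−7=-5≡21 → V

HXIGWRAMMXBV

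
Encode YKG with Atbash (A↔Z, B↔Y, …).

Y(24) → B(1)
K(10) → P(15)
G(6) → T(19)

BPT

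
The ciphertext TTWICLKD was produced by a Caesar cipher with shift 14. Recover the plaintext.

FFIUOXWP

T(19): 19−14=5 → F
T(19): 19−14=5 → F
W(22): 22−14=8 → I
I(8): 8−14=-6≡20 → U
C(2): 2−14=-12≡14 → O
L(11): 11−14=-3≡23 → X
K(10): 10−14=-4≡22 → W
D(3): 3−14=-11≡15 → P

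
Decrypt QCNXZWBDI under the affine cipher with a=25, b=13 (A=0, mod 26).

The inverse of 25 mod 26 is 25, since 25·25=625≡1. Apply D(y)=25·(y−13) mod 26:
Q(16): 25·(16−13)=75≡23 → X
C(2): 25·(2−13)=-275≡11 → L
N(13): 25·(13−13)=0 → A
X(23): 25·(23−13)=250≡16 → Q
Z(25): 25·(25−13)=300≡14 → O
W(22): 25·(22−13)=225≡17 → R
B(1): 25·(1−13)=-300≡12 → M
D(3): 25·(3−13)=-250≡10 → K
I(8): 25·(8−13)=-125≡5 → F

XLAQORMKF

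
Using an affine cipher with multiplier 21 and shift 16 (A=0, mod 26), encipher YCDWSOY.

Y(24): 21·24+16=520≡0 → A
C(2): 21·2+16=58≡6 → G
D(3): 21·3+16=79≡1 → B
W(22): 21·22+16=478≡10 → K
S(18): 21·18+16=394≡4 → E
O(14): 21·14+16=310≡24 → Y
Y(24): 21·24+16=520≡0 → A

AGBKEYA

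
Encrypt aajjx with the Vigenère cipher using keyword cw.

Repeat the key across the message: cwcwc
a(0)+c(2): 2 → c
a(0)+w(22): 22 → w
j(9)+c(2): 11 → l
j(9)+w(22): 31≡5 → f
x(23)+c(2): 25 → z

cwlfz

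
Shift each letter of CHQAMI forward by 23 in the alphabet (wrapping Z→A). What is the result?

ZENXJF

C(2): 2+23=25 → Z
H(7): 7+23=30≡4 → E
Q(16): 16+23=39≡13 → N
A(0): 0+23=23 → X
M(12): 12+23=35≡9 → J
I(8): 8+23=31≡5 → F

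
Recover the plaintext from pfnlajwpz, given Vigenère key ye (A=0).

Repeat the key across the ciphertext: yeyeyeyey
p(15)−y(24): -9≡17 → r
f(5)−e(4): 1 → b
n(13)−y(24): -11≡15 → p
l(11)−e(4): 7 → h
a(0)−y(24): -24≡2 → c
j(9)−e(4): 5 → f
w(22)−y(24): -2≡24 → y
p(15)−e(4): 11 → l
z(25)−y(24): 1 → b

rbphcfylb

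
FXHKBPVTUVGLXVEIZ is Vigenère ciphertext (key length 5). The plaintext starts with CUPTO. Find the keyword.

DDSRN

Subtract each crib letter from the matching ciphertext letter (mod 26):
F(5)−C(2)=3 → D
X(23)−U(20)=3 → D
H(7)−P(15)=-8≡18 → S
K(10)−T(19)=-9≡17 → R
B(1)−O(14)=-13≡13 → N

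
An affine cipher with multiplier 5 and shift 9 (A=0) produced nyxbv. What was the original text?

The inverse of 5 mod 26 is 21, since 5·21=105≡1. Apply D(y)=21·(y−9) mod 26:
n(13): 21·(13−9)=84≡6 → g
y(24): 21·(24−9)=315≡3 → d
x(23): 21·(23−9)=294≡8 → i
b(1): 21·(1−9)=-168≡14 → o
v(21): 21·(21−9)=252≡18 → s

gdios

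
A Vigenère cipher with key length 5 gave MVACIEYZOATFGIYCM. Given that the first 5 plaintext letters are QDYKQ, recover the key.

Subtract each crib letter from the matching ciphertext letter (mod 26):
M(12)−Q(16)=-4≡22 → W
V(21)−D(3)=18 → S
A(0)−Y(24)=-24≡2 → C
C(2)−K(10)=-8≡18 → S
I(8)−Q(16)=-8≡18 → S

WSCSS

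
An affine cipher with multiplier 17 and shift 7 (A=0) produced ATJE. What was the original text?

VQUJ

The inverse of 17 mod 26 is 23, since 17·23=391≡1. Apply D(y)=23·(y−7) mod 26:
A(0): 23·(0−7)=-161≡21 → V
T(19): 23·(19−7)=276≡16 → Q
J(9): 23·(9−7)=46≡20 → U
E(4): 23·(4−7)=-69≡9 → J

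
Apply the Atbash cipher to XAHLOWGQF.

CZSOLDTJU

X(23) → C(2)
A(0) → Z(25)
H(7) → S(18)
L(11) → O(14)
O(14) → L(11)
W(22) → D(3)
G(6) → T(19)
Q(16) → J(9)
F(5) → U(20)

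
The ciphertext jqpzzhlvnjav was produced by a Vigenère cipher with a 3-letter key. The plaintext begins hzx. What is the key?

crs

Subtract each crib letter from the matching ciphertext letter (mod 26):
j(9)−h(7)=2 → c
q(16)−z(25)=-9≡17 → r
p(15)−x(23)=-8≡18 → s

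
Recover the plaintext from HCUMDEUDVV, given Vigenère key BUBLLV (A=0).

Repeat the key across the ciphertext: BUBLLVBUBL
H(7)−B(1): 6 → G
C(2)−U(20): -18≡8 → I
U(20)−B(1): 19 → T
M(12)−L(11): 1 → B
D(3)−L(11): -8≡18 → S
E(4)−V(21): -17≡9 → J
U(20)−B(1): 19 → T
D(3)−U(20): -17≡9 → J
V(21)−B(1): 20 → U
V(21)−L(11): 10 → K

GITBSJTJUK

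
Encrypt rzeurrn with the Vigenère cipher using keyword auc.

Repeat the key across the message: aucauca
r(17)+a(0): 17 → r
z(25)+u(20): 45≡19 → t
e(4)+c(2): 6 → g
u(20)+a(0): 20 → u
r(17)+u(20): 37≡11 → l
r(17)+c(2): 19 → t
n(13)+a(0): 13 → n

rtgultn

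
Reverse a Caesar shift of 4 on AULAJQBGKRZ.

WQHWFMXCGNV

A(0): 0−4=-4≡22 → W
U(20): 20−4=16 → Q
L(11): 11−4=7 → H
A(0): 0−4=-4≡22 → W
J(9): 9−4=5 → F
Q(16): 16−4=12 → M
B(1): 1−4=-3≡23 → X
G(6): 6−4=2 → C
K(10): 10−4=6 → G
R(17): 17−4=13 → N
Z(25): 25−4=21 → V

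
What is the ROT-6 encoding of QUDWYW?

Q(16): 16+6=22 → W
U(20): 20+6=26≡0 → A
D(3): 3+6=9 → J
W(22): 22+6=28≡2 → C
Y(24): 24+6=30≡4 → E
W(22): 22+6=28≡2 → C

WAJCEC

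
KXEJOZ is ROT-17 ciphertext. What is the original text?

TGNSXI

K(10): 10−17=-7≡19 → T
X(23): 23−17=6 → G
E(4): 4−17=-13≡13 → N
J(9): 9−17=-8≡18 → S
O(14): 14−17=-3≡23 → X
Z(25): 25−17=8 → I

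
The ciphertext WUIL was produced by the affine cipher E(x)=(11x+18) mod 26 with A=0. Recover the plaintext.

YMSX

The inverse of 11 mod 26 is 19, since 11·19=209≡1. Apply D(y)=19·(y−18) mod 26:
W(22): 19·(22−18)=76≡24 → Y
U(20): 19·(20−18)=38≡12 → M
I(8): 19·(8−18)=-190≡18 → S
L(11): 19·(11−18)=-133≡23 → X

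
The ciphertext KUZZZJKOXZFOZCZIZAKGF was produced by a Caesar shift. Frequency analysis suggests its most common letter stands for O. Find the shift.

The most frequent ciphertext letter is Z (appears 7 times).
Z is position 25; O is position 14.
Shift = 11.

11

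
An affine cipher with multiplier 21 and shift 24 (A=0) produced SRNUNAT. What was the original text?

WRXGXKB

The inverse of 21 mod 26 is 5, since 21·5=105≡1. Apply D(y)=5·(y−24) mod 26:
S(18): 5·(18−24)=-30≡22 → W
R(17): 5·(17−24)=-35≡17 → R
N(13): 5·(13−24)=-55≡23 → X
U(20): 5·(20−24)=-20≡6 → G
N(13): 5·(13−24)=-55≡23 → X
A(0): 5·(0−24)=-120≡10 → K
T(19): 5·(19−24)=-25≡1 → B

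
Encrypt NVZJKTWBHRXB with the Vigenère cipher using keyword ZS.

Repeat the key across the message: ZSZSZSZSZSZS
N(13)+Z(25): 38≡12 → M
V(21)+S(18): 39≡13 → N
Z(25)+Z(25): 50≡24 → Y
J(9)+S(18): 27≡1 → B
K(10)+Z(25): 35≡9 → J
T(19)+S(18): 37≡11 → L
W(22)+Z(25): 47≡21 → V
B(1)+S(18): 19 → T
H(7)+Z(25): 32≡6 → G
R(17)+S(18): 35≡9 → J
X(23)+Z(25): 48≡22 → W
B(1)+S(18): 19 → T

MNYBJLVTGJWT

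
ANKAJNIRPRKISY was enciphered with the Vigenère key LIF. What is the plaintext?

Repeat the key across the ciphertext: LIFLIFLIFLIFLI
A(0)−L(11): -11≡15 → P
N(13)−I(8): 5 → F
K(10)−F(5): 5 → F
A(0)−L(11): -11≡15 → P
J(9)−I(8): 1 → B
N(13)−F(5): 8 → I
I(8)−L(11): -3≡23 → X
R(17)−I(8): 9 → J
P(15)−F(5): 10 → K
R(17)−L(11): 6 → G
K(10)−I(8): 2 → C
I(8)−F(5): 3 → D
S(18)−L(11): 7 → H
Y(24)−I(8): 16 → Q

PFFPBIXJKGCDHQ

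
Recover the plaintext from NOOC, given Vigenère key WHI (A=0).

RHGG

Repeat the key across the ciphertext: WHIW
N(13)−W(22): -9≡17 → R
O(14)−H(7): 7 → H
O(14)−I(8): 6 → G
C(2)−W(22): -20≡6 → G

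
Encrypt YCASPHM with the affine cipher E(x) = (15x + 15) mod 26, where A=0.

LTPZGQN

Y(24): 15·24+15=375≡11 → L
C(2): 15·2+15=45≡19 → T
A(0): 15·0+15=15 → P
S(18): 15·18+15=285≡25 → Z
P(15): 15·15+15=240≡6 → G
H(7): 15·7+15=120≡16 → Q
M(12): 15·12+15=195≡13 → N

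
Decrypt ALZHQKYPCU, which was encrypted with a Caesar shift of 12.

OZNVEYMDQI

A(0): 0−12=-12≡14 → O
L(11): 11−12=-1≡25 → Z
Z(25): 25−12=13 → N
H(7): 7−12=-5≡21 → V
Q(16): 16−12=4 → E
K(10): 10−12=-2≡24 → Y
Y(24): 24−12=12 → M
P(15): 15−12=3 → D
C(2): 2−12=-10≡16 → Q
U(20): 20−12=8 → I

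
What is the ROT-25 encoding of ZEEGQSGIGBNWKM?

Z(25): 25+25=50≡24 → Y
E(4): 4+25=29≡3 → D
E(4): 4+25=29≡3 → D
G(6): 6+25=31≡5 → F
Q(16): 16+25=41≡15 → P
S(18): 18+25=43≡17 → R
G(6): 6+25=31≡5 → F
I(8): 8+25=33≡7 → H
G(6): 6+25=31≡5 → F
B(1): 1+25=26≡0 → A
N(13): 13+25=38≡12 → M
W(22): 22+25=47≡21 → V
K(10): 10+25=35≡9 → J
M(12): 12+25=37≡11 → L

YDDFPRFHFAMVJL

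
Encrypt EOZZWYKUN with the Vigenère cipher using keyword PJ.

TXOILHZDC

Repeat the key across the message: PJPJPJPJP
E(4)+P(15): 19 → T
O(14)+J(9): 23 → X
Z(25)+P(15): 40≡14 → O
Z(25)+J(9): 34≡8 → I
W(22)+P(15): 37≡11 → L
Y(24)+J(9): 33≡7 → H
K(10)+P(15): 25 → Z
U(20)+J(9): 29≡3 → D
N(13)+P(15): 28≡2 → C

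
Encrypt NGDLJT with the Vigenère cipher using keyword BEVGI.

Repeat the key across the message: BEVGIB
N(13)+B(1): 14 → O
G(6)+E(4): 10 → K
D(3)+V(21): 24 → Y
L(11)+G(6): 17 → R
J(9)+I(8): 17 → R
T(19)+B(1): 20 → U

OKYRRU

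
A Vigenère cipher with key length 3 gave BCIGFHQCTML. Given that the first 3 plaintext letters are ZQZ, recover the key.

CMJ

Subtract each crib letter from the matching ciphertext letter (mod 26):
B(1)−Z(25)=-24≡2 → C
C(2)−Q(16)=-14≡12 → M
I(8)−Z(25)=-17≡9 → J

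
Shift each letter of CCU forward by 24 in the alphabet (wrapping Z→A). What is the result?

C(2): 2+24=26≡0 → A
C(2): 2+24=26≡0 → A
U(20): 20+24=44≡18 → S

AAS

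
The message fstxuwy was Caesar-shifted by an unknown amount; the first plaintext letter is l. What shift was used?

20

From the crib: f(5)−l(11)=-6≡20, so the shift is 20.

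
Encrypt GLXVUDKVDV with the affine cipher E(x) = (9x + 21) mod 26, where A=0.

XQUCTWHCWC

G(6): 9·6+21=75≡23 → X
L(11): 9·11+21=120≡16 → Q
X(23): 9·23+21=228≡20 → U
V(21): 9·21+21=210≡2 → C
U(20): 9·20+21=201≡19 → T
D(3): 9·3+21=48≡22 → W
K(10): 9·10+21=111≡7 → H
V(21): 9·21+21=210≡2 → C
D(3): 9·3+21=48≡22 → W
V(21): 9·21+21=210≡2 → C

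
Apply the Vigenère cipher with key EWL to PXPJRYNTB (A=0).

Repeat the key across the message: EWLEWLEWL
P(15)+E(4): 19 → T
X(23)+W(22): 45≡19 → T
P(15)+L(11): 26≡0 → A
J(9)+E(4): 13 → N
R(17)+W(22): 39≡13 → N
Y(24)+L(11): 35≡9 → J
N(13)+E(4): 17 → R
T(19)+W(22): 41≡15 → P
B(1)+L(11): 12 → M

TTANNJRPM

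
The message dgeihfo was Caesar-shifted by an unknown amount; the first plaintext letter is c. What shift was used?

1

From the crib: d(3)−c(2)=1, so the shift is 1.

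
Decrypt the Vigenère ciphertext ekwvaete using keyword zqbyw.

fuvxefdd

Repeat the key across the ciphertext: zqbywzqb
e(4)−z(25): -21≡5 → f
k(10)−q(16): -6≡20 → u
w(22)−b(1): 21 → v
v(21)−y(24): -3≡23 → x
a(0)−w(22): -22≡4 → e
e(4)−z(25): -21≡5 → f
t(19)−q(16): 3 → d
e(4)−b(1): 3 → d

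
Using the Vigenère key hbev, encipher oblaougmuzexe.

Repeat the key across the message: hbevhbevhbevh
o(14)+h(7): 21 → v
b(1)+b(1): 2 → c
l(11)+e(4): 15 → p
a(0)+v(21): 21 → v
o(14)+h(7): 21 → v
u(20)+b(1): 21 → v
g(6)+e(4): 10 → k
m(12)+v(21): 33≡7 → h
u(20)+h(7): 27≡1 → b
z(25)+b(1): 26≡0 → a
e(4)+e(4): 8 → i
x(23)+v(21): 44≡18 → s
e(4)+h(7): 11 → l

vcpvvvkhbaisl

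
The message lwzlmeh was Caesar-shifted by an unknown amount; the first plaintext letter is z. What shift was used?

12

From the crib: l(11)−z(25)=-14≡12, so the shift is 12.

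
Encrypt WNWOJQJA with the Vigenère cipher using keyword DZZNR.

ZMVBATIZ

Repeat the key across the message: DZZNRDZZ
W(22)+D(3): 25 → Z
N(13)+Z(25): 38≡12 → M
W(22)+Z(25): 47≡21 → V
O(14)+N(13): 27≡1 → B
J(9)+R(17): 26≡0 → A
Q(16)+D(3): 19 → T
J(9)+Z(25): 34≡8 → I
A(0)+Z(25): 25 → Z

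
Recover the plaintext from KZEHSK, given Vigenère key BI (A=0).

JRDZRC

Repeat the key across the ciphertext: BIBIBI
K(10)−B(1): 9 → J
Z(25)−I(8): 17 → R
E(4)−B(1): 3 → D
H(7)−I(8): -1≡25 → Z
S(18)−B(1): 17 → R
K(10)−I(8): 2 → C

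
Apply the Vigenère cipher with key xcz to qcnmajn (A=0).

Repeat the key across the message: xczxczx
q(16)+x(23): 39≡13 → n
c(2)+c(2): 4 → e
n(13)+z(25): 38≡12 → m
m(12)+x(23): 35≡9 → j
a(0)+c(2): 2 → c
j(9)+z(25): 34≡8 → i
n(13)+x(23): 36≡10 → k

nemjcik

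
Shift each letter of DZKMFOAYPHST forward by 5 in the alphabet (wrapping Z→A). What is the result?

D(3): 3+5=8 → I
Z(25): 25+5=30≡4 → E
K(10): 10+5=15 → P
M(12): 12+5=17 → R
F(5): 5+5=10 → K
O(14): 14+5=19 → T
A(0): 0+5=5 → F
Y(24): 24+5=29≡3 → D
P(15): 15+5=20 → U
H(7): 7+5=12 → M
S(18): 18+5=23 → X
T(19): 19+5=24 → Y

IEPRKTFDUMXY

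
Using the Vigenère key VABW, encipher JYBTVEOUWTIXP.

EYCPQEPQRTJTK

Repeat the key across the message: VABWVABWVABWV
J(9)+V(21): 30≡4 → E
Y(24)+A(0): 24 → Y
B(1)+B(1): 2 → C
T(19)+W(22): 41≡15 → P
V(21)+V(21): 42≡16 → Q
E(4)+A(0): 4 → E
O(14)+B(1): 15 → P
U(20)+W(22): 42≡16 → Q
W(22)+V(21): 43≡17 → R
T(19)+A(0): 19 → T
I(8)+B(1): 9 → J
X(23)+W(22): 45≡19 → T
P(15)+V(21): 36≡10 → K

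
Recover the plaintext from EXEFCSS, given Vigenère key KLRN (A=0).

Repeat the key across the ciphertext: KLRNKLR
E(4)−K(10): -6≡20 → U
X(23)−L(11): 12 → M
E(4)−R(17): -13≡13 → N
F(5)−N(13): -8≡18 → S
C(2)−K(10): -8≡18 → S
S(18)−L(11): 7 → H
S(18)−R(17): 1 → B

UMNSSHB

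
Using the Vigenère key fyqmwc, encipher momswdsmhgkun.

rmcesfxkxsgws

Repeat the key across the message: fyqmwcfyqmwcf
m(12)+f(5): 17 → r
o(14)+y(24): 38≡12 → m
m(12)+q(16): 28≡2 → c
s(18)+m(12): 30≡4 → e
w(22)+w(22): 44≡18 → s
d(3)+c(2): 5 → f
s(18)+f(5): 23 → x
m(12)+y(24): 36≡10 → k
h(7)+q(16): 23 → x
g(6)+m(12): 18 → s
k(10)+w(22): 32≡6 → g
u(20)+c(2): 22 → w
n(13)+f(5): 18 → s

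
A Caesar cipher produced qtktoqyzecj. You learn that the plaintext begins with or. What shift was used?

2

From the crib: q(16)−o(14)=2, so the shift is 2.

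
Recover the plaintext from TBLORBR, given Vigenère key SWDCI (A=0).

BFIMJJV

Repeat the key across the ciphertext: SWDCISW
T(19)−S(18): 1 → B
B(1)−W(22): -21≡5 → F
L(11)−D(3): 8 → I
O(14)−C(2): 12 → M
R(17)−I(8): 9 → J
B(1)−S(18): -17≡9 → J
R(17)−W(22): -5≡21 → V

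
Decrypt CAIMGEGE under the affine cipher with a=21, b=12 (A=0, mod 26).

CSGAWMWM

The inverse of 21 mod 26 is 5, since 21·5=105≡1. Apply D(y)=5·(y−12) mod 26:
C(2): 5·(2−12)=-50≡2 → C
A(0): 5·(0−12)=-60≡18 → S
I(8): 5·(8−12)=-20≡6 → G
M(12): 5·(12−12)=0 → A
G(6): 5·(6−12)=-30≡22 → W
E(4): 5·(4−12)=-40≡12 → M
G(6): 5·(6−12)=-30≡22 → W
E(4): 5·(4−12)=-40≡12 → M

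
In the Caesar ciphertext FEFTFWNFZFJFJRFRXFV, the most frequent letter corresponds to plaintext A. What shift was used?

The most frequent ciphertext letter is F (appears 8 times).
F is position 5; A is position 0.
Shift = 5.

5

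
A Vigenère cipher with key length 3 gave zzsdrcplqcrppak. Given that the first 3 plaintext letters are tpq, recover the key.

Subtract each crib letter from the matching ciphertext letter (mod 26):
z(25)−t(19)=6 → g
z(25)−p(15)=10 → k
s(18)−q(16)=2 → c

gkc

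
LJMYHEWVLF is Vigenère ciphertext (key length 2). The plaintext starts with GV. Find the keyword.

Subtract each crib letter from the matching ciphertext letter (mod 26):
L(11)−G(6)=5 → F
J(9)−V(21)=-12≡14 → O

FO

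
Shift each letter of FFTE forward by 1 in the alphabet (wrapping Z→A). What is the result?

F(5): 5+1=6 → G
F(5): 5+1=6 → G
T(19): 19+1=20 → U
E(4): 4+1=5 → F

GGUF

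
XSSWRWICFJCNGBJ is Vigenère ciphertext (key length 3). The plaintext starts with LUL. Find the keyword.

Subtract each crib letter from the matching ciphertext letter (mod 26):
X(23)−L(11)=12 → M
S(18)−U(20)=-2≡24 → Y
S(18)−L(11)=7 → H

MYH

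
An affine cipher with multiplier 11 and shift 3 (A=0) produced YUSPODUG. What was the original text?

The inverse of 11 mod 26 is 19, since 11·19=209≡1. Apply D(y)=19·(y−3) mod 26:
Y(24): 19·(24−3)=399≡9 → J
U(20): 19·(20−3)=323≡11 → L
S(18): 19·(18−3)=285≡25 → Z
P(15): 19·(15−3)=228≡20 → U
O(14): 19·(14−3)=209≡1 → B
D(3): 19·(3−3)=0 → A
U(20): 19·(20−3)=323≡11 → L
G(6): 19·(6−3)=57≡5 → F

JLZUBALF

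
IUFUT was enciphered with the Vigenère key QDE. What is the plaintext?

Repeat the key across the ciphertext: QDEQD
I(8)−Q(16): -8≡18 → S
U(20)−D(3): 17 → R
F(5)−E(4): 1 → B
U(20)−Q(16): 4 → E
T(19)−D(3): 16 → Q

SRBEQ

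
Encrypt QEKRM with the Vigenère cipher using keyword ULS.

KPCLX

Repeat the key across the message: ULSUL
Q(16)+U(20): 36≡10 → K
E(4)+L(11): 15 → P
K(10)+S(18): 28≡2 → C
R(17)+U(20): 37≡11 → L
M(12)+L(11): 23 → X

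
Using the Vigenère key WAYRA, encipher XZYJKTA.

TZWAKPA

Repeat the key across the message: WAYRAWA
X(23)+W(22): 45≡19 → T
Z(25)+A(0): 25 → Z
Y(24)+Y(24): 48≡22 → W
J(9)+R(17): 26≡0 → A
K(10)+A(0): 10 → K
T(19)+W(22): 41≡15 → P
A(0)+A(0): 0 → A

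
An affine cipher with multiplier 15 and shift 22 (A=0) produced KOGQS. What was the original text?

UWSKY

The inverse of 15 mod 26 is 7, since 15·7=105≡1. Apply D(y)=7·(y−22) mod 26:
K(10): 7·(10−22)=-84≡20 → U
O(14): 7·(14−22)=-56≡22 → W
G(6): 7·(6−22)=-112≡18 → S
Q(16): 7·(16−22)=-42≡10 → K
S(18): 7·(18−22)=-28≡24 → Y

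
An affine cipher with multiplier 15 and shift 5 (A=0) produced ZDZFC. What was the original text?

KMKAF

The inverse of 15 mod 26 is 7, since 15·7=105≡1. Apply D(y)=7·(y−5) mod 26:
Z(25): 7·(25−5)=140≡10 → K
D(3): 7·(3−5)=-14≡12 → M
Z(25): 7·(25−5)=140≡10 → K
F(5): 7·(5−5)=0 → A
C(2): 7·(2−5)=-21≡5 → F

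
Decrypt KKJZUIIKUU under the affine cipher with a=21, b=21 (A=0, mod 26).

XXSUVNNXVV

The inverse of 21 mod 26 is 5, since 21·5=105≡1. Apply D(y)=5·(y−21) mod 26:
K(10): 5·(10−21)=-55≡23 → X
K(10): 5·(10−21)=-55≡23 → X
J(9): 5·(9−21)=-60≡18 → S
Z(25): 5·(25−21)=20 → U
U(20): 5·(20−21)=-5≡21 → V
I(8): 5·(8−21)=-65≡13 → N
I(8): 5·(8−21)=-65≡13 → N
K(10): 5·(10−21)=-55≡23 → X
U(20): 5·(20−21)=-5≡21 → V
U(20): 5·(20−21)=-5≡21 → V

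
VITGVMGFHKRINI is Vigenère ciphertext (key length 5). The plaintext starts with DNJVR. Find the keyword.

SVKLE

Subtract each crib letter from the matching ciphertext letter (mod 26):
V(21)−D(3)=18 → S
I(8)−N(13)=-5≡21 → V
T(19)−J(9)=10 → K
G(6)−V(21)=-15≡11 → L
V(21)−R(17)=4 → E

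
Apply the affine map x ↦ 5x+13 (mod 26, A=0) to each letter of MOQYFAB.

M(12): 5·12+13=73≡21 → V
O(14): 5·14+13=83≡5 → F
Q(16): 5·16+13=93≡15 → P
Y(24): 5·24+13=133≡3 → D
F(5): 5·5+13=38≡12 → M
A(0): 5·0+13=13 → N
B(1): 5·1+13=18 → S

VFPDMNS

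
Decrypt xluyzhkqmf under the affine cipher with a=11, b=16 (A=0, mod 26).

The inverse of 11 mod 26 is 19, since 11·19=209≡1. Apply D(y)=19·(y−16) mod 26:
x(23): 19·(23−16)=133≡3 → d
l(11): 19·(11−16)=-95≡9 → j
u(20): 19·(20−16)=76≡24 → y
y(24): 19·(24−16)=152≡22 → w
z(25): 19·(25−16)=171≡15 → p
h(7): 19·(7−16)=-171≡11 → l
k(10): 19·(10−16)=-114≡16 → q
q(16): 19·(16−16)=0 → a
m(12): 19·(12−16)=-76≡2 → c
f(5): 19·(5−16)=-209≡25 → z

djywplqacz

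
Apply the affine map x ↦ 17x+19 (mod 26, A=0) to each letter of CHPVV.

BIOMM

C(2): 17·2+19=53≡1 → B
H(7): 17·7+19=138≡8 → I
P(15): 17·15+19=274≡14 → O
V(21): 17·21+19=376≡12 → M
V(21): 17·21+19=376≡12 → M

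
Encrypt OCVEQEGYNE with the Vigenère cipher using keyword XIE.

LKZBYIDGRB

Repeat the key across the message: XIEXIEXIEX
O(14)+X(23): 37≡11 → L
C(2)+I(8): 10 → K
V(21)+E(4): 25 → Z
E(4)+X(23): 27≡1 → B
Q(16)+I(8): 24 → Y
E(4)+E(4): 8 → I
G(6)+X(23): 29≡3 → D
Y(24)+I(8): 32≡6 → G
N(13)+E(4): 17 → R
E(4)+X(23): 27≡1 → B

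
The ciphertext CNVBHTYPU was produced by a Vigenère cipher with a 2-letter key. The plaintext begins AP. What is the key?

Subtract each crib letter from the matching ciphertext letter (mod 26):
C(2)−A(0)=2 → C
N(13)−P(15)=-2≡24 → Y

CY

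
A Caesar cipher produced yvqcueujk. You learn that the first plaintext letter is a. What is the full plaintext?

From the crib: y(24)−a(0)=24, so the shift is 24.
Subtract 24 from each ciphertext letter:
y(24): 24−24=0 → a
v(21): 21−24=-3≡23 → x
q(16): 16−24=-8≡18 → s
c(2): 2−24=-22≡4 → e
u(20): 20−24=-4≡22 → w
e(4): 4−24=-20≡6 → g
u(20): 20−24=-4≡22 → w
j(9): 9−24=-15≡11 → l
k(10): 10−24=-14≡12 → m

axsewgwlm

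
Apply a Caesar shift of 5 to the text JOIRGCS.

J(9): 9+5=14 → O
O(14): 14+5=19 → T
I(8): 8+5=13 → N
R(17): 17+5=22 → W
G(6): 6+5=11 → L
C(2): 2+5=7 → H
S(18): 18+5=23 → X

OTNWLHX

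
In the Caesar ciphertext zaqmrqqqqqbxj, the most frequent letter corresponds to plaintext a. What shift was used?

16

The most frequent ciphertext letter is q (appears 6 times).
q is position 16; a is position 0.
Shift = 16.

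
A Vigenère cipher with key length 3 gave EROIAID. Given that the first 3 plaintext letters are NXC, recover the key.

RUM

Subtract each crib letter from the matching ciphertext letter (mod 26):
E(4)−N(13)=-9≡17 → R
R(17)−X(23)=-6≡20 → U
O(14)−C(2)=12 → M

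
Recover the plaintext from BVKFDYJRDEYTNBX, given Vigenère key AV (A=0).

BAKKDDJWDJYYNGX

Repeat the key across the ciphertext: AVAVAVAVAVAVAVA
B(1)−A(0): 1 → B
V(21)−V(21): 0 → A
K(10)−A(0): 10 → K
F(5)−V(21): -16≡10 → K
D(3)−A(0): 3 → D
Y(24)−V(21): 3 → D
J(9)−A(0): 9 → J
R(17)−V(21): -4≡22 → W
D(3)−A(0): 3 → D
E(4)−V(21): -17≡9 → J
Y(24)−A(0): 24 → Y
T(19)−V(21): -2≡24 → Y
N(13)−A(0): 13 → N
B(1)−V(21): -20≡6 → G
X(23)−A(0): 23 → X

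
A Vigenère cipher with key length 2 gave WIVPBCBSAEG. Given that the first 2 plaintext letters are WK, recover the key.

Subtract each crib letter from the matching ciphertext letter (mod 26):
W(22)−W(22)=0 → A
I(8)−K(10)=-2≡24 → Y

AY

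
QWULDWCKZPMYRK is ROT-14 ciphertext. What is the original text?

Q(16): 16−14=2 → C
W(22): 22−14=8 → I
U(20): 20−14=6 → G
L(11): 11−14=-3≡23 → X
D(3): 3−14=-11≡15 → P
W(22): 22−14=8 → I
C(2): 2−14=-12≡14 → O
K(10): 10−14=-4≡22 → W
Z(25): 25−14=11 → L
P(15): 15−14=1 → B
M(12): 12−14=-2≡24 → Y
Y(24): 24−14=10 → K
R(17): 17−14=3 → D
K(10): 10−14=-4≡22 → W

CIGXPIOWLBYKDW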